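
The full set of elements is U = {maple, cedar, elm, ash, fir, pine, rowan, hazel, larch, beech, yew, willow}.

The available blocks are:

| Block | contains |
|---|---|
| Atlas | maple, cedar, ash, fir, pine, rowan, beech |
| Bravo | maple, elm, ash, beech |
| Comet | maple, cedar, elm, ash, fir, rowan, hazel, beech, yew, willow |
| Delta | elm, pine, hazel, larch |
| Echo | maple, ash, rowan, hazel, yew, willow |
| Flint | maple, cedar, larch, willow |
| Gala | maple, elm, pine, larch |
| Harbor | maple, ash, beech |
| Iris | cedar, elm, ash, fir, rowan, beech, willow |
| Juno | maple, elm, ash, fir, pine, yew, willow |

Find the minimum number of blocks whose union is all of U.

Comet and Delta together: Comet ∪ Delta = {maple, cedar, elm, ash, fir, pine, rowan, hazel, larch, beech, yew, willow} — every element is covered.
No single block has all 12 elements (the largest, Comet, has 10), so 2 is optimal.

2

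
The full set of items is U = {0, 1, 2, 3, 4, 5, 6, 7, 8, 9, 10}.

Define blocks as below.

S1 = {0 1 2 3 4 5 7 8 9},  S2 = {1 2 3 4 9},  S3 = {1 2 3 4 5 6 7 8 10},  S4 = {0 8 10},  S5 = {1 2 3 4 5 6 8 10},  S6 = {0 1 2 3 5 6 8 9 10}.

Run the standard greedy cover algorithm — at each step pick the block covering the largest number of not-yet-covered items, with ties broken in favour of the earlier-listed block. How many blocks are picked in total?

2

Greedy: pick S1 (covers 9 new) → pick S3 (covers 2 new). Total picks: 2.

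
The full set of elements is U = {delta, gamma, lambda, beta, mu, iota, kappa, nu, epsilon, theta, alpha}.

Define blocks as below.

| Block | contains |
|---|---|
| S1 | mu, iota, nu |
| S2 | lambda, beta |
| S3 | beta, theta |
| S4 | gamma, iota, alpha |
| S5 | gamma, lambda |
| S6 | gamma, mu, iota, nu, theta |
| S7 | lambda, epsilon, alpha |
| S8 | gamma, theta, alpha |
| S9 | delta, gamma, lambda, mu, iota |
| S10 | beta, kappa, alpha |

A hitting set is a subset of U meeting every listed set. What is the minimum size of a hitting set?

The 4 elements {gamma, beta, mu, epsilon} hit every block.
No choice of 3 elements meets every block, so 4 is the minimum.

4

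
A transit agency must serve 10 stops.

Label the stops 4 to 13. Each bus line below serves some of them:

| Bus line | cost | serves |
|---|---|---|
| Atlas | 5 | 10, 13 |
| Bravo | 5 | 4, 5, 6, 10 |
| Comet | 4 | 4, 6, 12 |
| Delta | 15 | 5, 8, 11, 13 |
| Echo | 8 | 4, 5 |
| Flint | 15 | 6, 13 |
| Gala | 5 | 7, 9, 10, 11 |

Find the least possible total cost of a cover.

Comet, Delta, Gala together cover every stop (Comet ∪ Delta ∪ Gala = {4, 5, 6, 7, 8, 9, 10, 11, 12, 13}); total cost 4 + 15 + 5 = 24.
The greedy pick Bravo, Gala, Comet, Atlas, Delta costs 34; no covering selection beats 24.

24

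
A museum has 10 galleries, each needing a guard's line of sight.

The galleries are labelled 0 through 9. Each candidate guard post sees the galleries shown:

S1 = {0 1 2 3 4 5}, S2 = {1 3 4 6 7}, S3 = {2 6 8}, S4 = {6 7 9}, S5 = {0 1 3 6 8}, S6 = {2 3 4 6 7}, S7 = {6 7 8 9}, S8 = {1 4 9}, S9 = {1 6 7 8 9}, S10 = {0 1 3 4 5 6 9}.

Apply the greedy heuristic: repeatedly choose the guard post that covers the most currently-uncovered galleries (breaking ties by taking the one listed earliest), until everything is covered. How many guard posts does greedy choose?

Greedy: pick S10 (covers 7 new) → pick S3 (covers 2 new) → pick S2 (covers 1 new). Total picks: 3.
(The true minimum cover uses only 2 guard posts, so greedy is not optimal here.)

3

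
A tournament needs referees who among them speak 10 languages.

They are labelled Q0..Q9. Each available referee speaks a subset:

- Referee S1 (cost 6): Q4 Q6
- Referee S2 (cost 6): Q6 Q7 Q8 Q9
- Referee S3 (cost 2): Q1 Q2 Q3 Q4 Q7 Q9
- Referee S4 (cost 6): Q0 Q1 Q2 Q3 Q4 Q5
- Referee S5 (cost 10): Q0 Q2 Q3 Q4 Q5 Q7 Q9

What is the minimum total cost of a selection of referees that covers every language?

S2, S4 together cover every language (S2 ∪ S4 = {Q0, Q1, Q2, Q3, Q4, Q5, Q6, Q7, Q8, Q9}); total cost 6 + 6 = 12.
The greedy pick S3, S2, S4 costs 14; no covering selection beats 12.

12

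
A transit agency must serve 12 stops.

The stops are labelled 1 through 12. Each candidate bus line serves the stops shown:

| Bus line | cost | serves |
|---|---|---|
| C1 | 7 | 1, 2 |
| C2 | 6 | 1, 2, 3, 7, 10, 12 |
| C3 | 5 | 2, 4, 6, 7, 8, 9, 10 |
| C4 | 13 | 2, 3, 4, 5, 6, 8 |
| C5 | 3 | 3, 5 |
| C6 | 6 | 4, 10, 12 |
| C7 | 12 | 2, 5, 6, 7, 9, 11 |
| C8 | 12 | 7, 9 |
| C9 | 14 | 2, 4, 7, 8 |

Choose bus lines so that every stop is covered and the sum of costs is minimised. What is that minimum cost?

C2, C3, C7 together cover every stop (C2 ∪ C3 ∪ C7 = {1, 2, 3, 4, 5, 6, 7, 8, 9, 10, 11, 12}); total cost 6 + 5 + 12 = 23.
The greedy pick C3, C5, C2, C7 costs 26; no covering selection beats 23.

23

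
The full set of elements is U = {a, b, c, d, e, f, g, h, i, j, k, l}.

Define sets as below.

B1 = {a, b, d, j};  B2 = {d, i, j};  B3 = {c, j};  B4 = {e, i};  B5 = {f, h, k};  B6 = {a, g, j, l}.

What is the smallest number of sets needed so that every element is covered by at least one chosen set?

B1, B3, B4, B5, and B6 cover everything between them: the union {a, b, c, d, e, f, g, h, i, j, k, l} is all of U.
Only B3 contains c, so B3 is forced; the remaining 10 elements need at least 4 more sets (each remaining set adds at most 3) — so at least 5 sets are needed, and 5 is optimal.

5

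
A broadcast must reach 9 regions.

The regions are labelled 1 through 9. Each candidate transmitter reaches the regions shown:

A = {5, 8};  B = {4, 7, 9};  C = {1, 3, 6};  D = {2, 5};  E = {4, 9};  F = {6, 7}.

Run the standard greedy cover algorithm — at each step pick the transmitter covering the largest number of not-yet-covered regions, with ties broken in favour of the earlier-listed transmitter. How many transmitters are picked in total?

Greedy: pick B (covers 3 new) → pick C (covers 3 new) → pick A (covers 2 new) → pick D (covers 1 new). Total picks: 4.

4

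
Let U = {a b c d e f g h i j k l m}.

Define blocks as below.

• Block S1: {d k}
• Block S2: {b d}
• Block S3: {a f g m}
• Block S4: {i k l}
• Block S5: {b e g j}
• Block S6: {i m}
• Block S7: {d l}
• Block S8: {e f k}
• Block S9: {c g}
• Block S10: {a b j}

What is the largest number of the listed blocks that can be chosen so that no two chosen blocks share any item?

S6, S7, S8, S9, S10 are pairwise disjoint (S6={i,m}; S7={d,l}; S8={e,f,k}; S9={c,g}; S10={a,b,j}).
Every remaining block overlaps one of these, and no 6 of the listed blocks are pairwise disjoint, so 5 is the maximum.

5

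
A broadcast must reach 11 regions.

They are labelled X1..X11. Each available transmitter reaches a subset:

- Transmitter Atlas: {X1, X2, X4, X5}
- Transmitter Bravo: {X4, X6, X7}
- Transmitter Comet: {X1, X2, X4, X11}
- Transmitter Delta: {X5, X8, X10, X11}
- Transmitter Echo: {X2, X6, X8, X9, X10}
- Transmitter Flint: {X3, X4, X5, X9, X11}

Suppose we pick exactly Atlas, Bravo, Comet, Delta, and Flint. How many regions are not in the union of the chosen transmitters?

Union of Atlas, Bravo, Comet, Delta, Flint = {X1, X2, X3, X4, X5, X6, X7, X8, X9, X10, X11} — that's every region, so 0 are uncovered.

0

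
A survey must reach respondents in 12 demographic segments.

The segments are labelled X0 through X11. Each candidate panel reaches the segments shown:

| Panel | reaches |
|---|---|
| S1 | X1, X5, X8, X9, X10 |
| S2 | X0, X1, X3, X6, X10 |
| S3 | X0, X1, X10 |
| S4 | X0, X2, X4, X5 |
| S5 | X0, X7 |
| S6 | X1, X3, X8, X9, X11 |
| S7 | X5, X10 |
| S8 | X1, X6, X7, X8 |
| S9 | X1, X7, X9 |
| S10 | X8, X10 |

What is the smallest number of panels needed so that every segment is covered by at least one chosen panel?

S2 and S4 and S5 and S6 together: S2 ∪ S4 ∪ S5 ∪ S6 = {X0, X1, X2, X3, X4, X5, X6, X7, X8, X9, X10, X11} — every segment is covered.
No 3 of the 10 panels cover everything (all 120 combinations miss at least one segment), so 4 is optimal.

4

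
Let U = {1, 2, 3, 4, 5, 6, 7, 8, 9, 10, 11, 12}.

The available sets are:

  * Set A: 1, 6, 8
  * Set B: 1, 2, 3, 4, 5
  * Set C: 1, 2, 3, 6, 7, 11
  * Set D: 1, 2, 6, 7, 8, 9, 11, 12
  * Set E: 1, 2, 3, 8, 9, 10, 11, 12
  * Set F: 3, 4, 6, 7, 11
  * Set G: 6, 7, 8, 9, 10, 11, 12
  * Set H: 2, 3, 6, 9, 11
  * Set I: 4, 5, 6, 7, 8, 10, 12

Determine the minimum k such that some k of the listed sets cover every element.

2

E and I together: E ∪ I = {1, 2, 3, 4, 5, 6, 7, 8, 9, 10, 11, 12} — every element is covered.
No single set has all 12 elements (the largest, D, has 8), so 2 is optimal.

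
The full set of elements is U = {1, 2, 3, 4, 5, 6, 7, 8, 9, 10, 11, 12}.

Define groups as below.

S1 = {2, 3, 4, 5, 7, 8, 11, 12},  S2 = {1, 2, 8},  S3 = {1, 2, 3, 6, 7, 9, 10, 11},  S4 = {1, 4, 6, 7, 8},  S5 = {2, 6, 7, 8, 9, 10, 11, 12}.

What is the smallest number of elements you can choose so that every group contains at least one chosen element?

2

Take H = {8, 11}. Each listed group contains at least one of these, so H is a hitting set of size 2.
No single element lies in every group, so at least 2 are needed and 2 is optimal.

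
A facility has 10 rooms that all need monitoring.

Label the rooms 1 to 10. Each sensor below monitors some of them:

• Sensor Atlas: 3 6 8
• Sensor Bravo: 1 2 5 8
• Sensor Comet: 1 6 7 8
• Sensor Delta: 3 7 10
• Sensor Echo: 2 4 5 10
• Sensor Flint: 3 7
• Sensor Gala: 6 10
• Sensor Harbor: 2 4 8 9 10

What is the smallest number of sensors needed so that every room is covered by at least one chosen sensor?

4

Bravo and Comet and Flint and Harbor together: Bravo ∪ Comet ∪ Flint ∪ Harbor = {1, 2, 3, 4, 5, 6, 7, 8, 9, 10} — every room is covered.
No 3 of the 8 sensors cover everything (all 56 combinations miss at least one room), so 4 is optimal.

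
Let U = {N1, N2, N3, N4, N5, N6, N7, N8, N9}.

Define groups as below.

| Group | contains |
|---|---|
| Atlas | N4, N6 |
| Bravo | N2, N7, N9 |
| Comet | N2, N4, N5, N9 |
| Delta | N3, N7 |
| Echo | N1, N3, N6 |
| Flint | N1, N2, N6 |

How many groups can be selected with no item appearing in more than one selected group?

Comet, Delta are pairwise disjoint (Comet={N2,N4,N5,N9}; Delta={N3,N7}).
Every remaining group overlaps one of these, and no 3 of the listed groups are pairwise disjoint, so 2 is the maximum.

2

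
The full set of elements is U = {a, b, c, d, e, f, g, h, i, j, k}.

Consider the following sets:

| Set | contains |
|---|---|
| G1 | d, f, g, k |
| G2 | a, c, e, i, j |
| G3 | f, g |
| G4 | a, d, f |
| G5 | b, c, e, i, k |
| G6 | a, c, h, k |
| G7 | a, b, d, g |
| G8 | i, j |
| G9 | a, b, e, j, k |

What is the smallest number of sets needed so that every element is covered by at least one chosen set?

G1, G2, G5, and G6 cover everything between them: the union {a, b, c, d, e, f, g, h, i, j, k} is all of U.
Only G6 contains h, so G6 is forced; the remaining 7 elements need at least 3 more sets (each remaining set adds at most 3) — so at least 4 sets are needed, and 4 is optimal.

4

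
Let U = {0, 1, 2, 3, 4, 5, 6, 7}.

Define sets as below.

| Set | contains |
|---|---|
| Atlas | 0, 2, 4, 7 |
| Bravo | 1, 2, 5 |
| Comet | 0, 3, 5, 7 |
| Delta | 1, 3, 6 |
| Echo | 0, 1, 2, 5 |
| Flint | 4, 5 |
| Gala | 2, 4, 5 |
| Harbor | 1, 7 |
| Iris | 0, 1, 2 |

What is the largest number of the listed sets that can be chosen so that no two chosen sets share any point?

2

Delta, Gala are pairwise disjoint (Delta={1,3,6}; Gala={2,4,5}).
Every remaining set overlaps one of these, and no 3 of the listed sets are pairwise disjoint, so 2 is the maximum.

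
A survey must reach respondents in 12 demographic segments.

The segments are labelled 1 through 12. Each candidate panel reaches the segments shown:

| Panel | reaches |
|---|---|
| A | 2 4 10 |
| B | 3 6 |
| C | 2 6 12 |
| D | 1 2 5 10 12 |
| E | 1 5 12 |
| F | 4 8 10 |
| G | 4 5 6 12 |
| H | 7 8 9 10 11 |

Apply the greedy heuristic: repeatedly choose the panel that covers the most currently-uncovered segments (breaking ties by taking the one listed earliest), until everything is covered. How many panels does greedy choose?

4

Greedy: pick D (covers 5 new) → pick H (covers 4 new) → pick B (covers 2 new) → pick A (covers 1 new). Total picks: 4.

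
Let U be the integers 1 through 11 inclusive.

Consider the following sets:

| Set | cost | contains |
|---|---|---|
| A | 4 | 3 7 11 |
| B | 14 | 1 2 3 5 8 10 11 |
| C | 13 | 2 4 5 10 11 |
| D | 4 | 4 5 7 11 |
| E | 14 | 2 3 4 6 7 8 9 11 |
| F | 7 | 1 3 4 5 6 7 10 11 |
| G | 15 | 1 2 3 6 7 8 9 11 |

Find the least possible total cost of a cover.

21

E, F together cover every element (E ∪ F = {1, 2, 3, 4, 5, 6, 7, 8, 9, 10, 11}); total cost 14 + 7 = 21.
No covering selection has total cost below 21.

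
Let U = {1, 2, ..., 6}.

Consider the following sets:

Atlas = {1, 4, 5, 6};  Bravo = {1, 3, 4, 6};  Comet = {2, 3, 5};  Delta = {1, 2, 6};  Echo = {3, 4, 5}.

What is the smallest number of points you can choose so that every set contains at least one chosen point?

Take H = {5, 6}. Each listed set contains at least one of these, so H is a hitting set of size 2.
The sets Delta, Echo are pairwise disjoint, so any hitting set needs a separate point for each — at least 2. Hence 2 is optimal.

2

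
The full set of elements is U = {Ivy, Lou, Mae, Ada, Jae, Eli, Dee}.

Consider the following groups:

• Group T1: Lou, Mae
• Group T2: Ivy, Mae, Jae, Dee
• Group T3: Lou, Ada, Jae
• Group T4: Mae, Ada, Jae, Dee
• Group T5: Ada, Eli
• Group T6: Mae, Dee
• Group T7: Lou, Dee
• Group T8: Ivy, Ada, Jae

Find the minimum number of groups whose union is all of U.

3

Take {T2, T5, T7}. Their union is {Ivy, Lou, Mae, Ada, Jae, Eli, Dee}, which is all 7 elements.
Only T5 contains Eli, so T5 is forced; the remaining 5 elements need at least 2 more groups (each remaining group adds at most 4) — so at least 3 groups are needed, and 3 is optimal.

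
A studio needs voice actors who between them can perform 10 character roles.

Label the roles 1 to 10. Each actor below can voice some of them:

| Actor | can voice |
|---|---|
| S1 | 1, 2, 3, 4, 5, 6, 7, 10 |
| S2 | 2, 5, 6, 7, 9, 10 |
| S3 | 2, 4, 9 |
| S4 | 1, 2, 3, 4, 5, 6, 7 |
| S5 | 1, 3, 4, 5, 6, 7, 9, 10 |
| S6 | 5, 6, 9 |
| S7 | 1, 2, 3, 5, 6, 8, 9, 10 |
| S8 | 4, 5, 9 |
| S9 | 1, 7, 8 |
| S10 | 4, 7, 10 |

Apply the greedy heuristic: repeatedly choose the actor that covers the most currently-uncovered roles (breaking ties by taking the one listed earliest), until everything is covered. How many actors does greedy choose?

Greedy: pick S1 (covers 8 new) → pick S7 (covers 2 new). Total picks: 2.

2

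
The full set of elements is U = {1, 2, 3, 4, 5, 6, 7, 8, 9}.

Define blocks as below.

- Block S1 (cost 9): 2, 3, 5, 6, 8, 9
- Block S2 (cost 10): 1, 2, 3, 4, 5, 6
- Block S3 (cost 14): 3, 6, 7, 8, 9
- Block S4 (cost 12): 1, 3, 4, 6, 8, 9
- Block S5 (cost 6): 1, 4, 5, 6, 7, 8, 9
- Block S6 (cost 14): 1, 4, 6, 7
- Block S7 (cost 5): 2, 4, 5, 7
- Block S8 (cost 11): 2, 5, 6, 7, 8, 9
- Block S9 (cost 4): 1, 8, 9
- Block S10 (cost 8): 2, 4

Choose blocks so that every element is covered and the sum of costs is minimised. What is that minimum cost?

S1, S5 together cover every element (S1 ∪ S5 = {1, 2, 3, 4, 5, 6, 7, 8, 9}); total cost 9 + 6 = 15.
No covering selection has total cost below 15.

15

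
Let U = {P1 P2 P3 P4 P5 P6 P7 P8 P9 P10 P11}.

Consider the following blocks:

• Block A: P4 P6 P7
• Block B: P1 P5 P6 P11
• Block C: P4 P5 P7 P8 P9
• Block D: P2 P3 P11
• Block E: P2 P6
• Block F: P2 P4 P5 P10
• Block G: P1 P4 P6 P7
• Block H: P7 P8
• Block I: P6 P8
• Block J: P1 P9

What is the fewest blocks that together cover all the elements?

B, C, D, and F cover everything between them: the union {P1, P2, P3, P4, P5, P6, P7, P8, P9, P10, P11} is all of U.
Only F contains P10, so F is forced; the remaining 7 elements need at least 3 more blocks (each remaining block adds at most 3) — so at least 4 blocks are needed, and 4 is optimal.

4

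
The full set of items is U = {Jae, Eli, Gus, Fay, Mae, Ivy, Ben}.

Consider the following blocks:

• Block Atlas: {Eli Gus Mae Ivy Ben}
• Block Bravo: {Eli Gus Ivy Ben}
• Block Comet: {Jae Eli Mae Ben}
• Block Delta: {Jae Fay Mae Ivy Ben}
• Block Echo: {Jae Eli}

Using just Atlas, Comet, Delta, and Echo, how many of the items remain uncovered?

Union of Atlas, Comet, Delta, Echo = {Jae, Eli, Gus, Fay, Mae, Ivy, Ben} — that's every item, so 0 are uncovered.

0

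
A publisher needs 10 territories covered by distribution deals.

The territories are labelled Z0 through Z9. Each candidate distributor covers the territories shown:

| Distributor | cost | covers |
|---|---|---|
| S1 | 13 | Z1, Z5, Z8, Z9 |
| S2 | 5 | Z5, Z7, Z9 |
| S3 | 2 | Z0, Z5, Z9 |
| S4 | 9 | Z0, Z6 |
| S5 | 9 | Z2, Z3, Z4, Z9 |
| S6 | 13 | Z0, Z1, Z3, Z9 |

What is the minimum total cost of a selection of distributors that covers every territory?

36

S1, S2, S4, S5 together cover every territory (S1 ∪ S2 ∪ S4 ∪ S5 = {Z0, Z1, Z2, Z3, Z4, Z5, Z6, Z7, Z8, Z9}); total cost 13 + 5 + 9 + 9 = 36.
The greedy pick S3, S5, S2, S1, S4 costs 38; no covering selection beats 36.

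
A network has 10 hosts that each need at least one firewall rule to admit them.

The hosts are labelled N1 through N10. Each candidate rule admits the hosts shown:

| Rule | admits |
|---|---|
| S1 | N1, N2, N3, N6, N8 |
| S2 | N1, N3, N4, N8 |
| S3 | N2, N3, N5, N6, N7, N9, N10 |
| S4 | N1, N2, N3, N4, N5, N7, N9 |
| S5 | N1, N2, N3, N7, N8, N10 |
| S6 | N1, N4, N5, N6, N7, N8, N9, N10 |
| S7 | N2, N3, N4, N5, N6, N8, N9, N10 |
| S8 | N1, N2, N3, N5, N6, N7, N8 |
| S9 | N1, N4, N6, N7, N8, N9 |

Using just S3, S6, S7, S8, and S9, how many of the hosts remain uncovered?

Union of S3, S6, S7, S8, S9 = {N1, N2, N3, N4, N5, N6, N7, N8, N9, N10} — that's every host, so 0 are uncovered.

0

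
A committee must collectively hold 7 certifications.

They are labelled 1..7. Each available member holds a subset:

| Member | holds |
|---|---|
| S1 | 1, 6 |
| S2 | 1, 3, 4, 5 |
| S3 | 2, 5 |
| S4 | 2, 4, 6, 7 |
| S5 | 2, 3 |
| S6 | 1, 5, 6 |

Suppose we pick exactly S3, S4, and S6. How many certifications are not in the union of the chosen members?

1

Union of S3, S4, S6 = {1, 2, 4, 5, 6, 7}.
Not covered: 3 — 1 certification.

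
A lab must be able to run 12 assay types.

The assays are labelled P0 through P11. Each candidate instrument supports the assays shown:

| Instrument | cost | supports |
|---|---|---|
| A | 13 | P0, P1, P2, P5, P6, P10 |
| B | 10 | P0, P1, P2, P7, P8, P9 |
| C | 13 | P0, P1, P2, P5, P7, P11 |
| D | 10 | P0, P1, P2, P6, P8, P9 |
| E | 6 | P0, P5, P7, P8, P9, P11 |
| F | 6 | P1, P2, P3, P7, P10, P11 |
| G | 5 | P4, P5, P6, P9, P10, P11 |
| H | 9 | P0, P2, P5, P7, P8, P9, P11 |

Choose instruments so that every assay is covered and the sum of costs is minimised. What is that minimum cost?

E, F, G together cover every assay (E ∪ F ∪ G = {P0, P1, P2, P3, P4, P5, P6, P7, P8, P9, P10, P11}); total cost 6 + 6 + 5 = 17.
No covering selection has total cost below 17.

17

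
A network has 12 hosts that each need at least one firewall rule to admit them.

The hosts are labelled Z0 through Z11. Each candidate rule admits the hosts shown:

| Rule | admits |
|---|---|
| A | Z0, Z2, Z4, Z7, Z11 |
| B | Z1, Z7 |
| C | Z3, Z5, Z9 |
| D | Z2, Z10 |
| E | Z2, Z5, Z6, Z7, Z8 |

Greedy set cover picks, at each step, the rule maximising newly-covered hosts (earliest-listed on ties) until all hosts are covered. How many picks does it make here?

Greedy: pick A (covers 5 new) → pick C (covers 3 new) → pick E (covers 2 new) → pick B (covers 1 new) → pick D (covers 1 new). Total picks: 5.

5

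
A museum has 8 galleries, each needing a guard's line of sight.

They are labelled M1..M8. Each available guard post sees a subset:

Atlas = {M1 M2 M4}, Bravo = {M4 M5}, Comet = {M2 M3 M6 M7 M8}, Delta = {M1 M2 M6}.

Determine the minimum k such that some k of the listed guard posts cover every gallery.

Take {Bravo, Comet, Delta}. Their union is {M1, M2, M3, M4, M5, M6, M7, M8}, which is all 8 galleries.
Only Comet contains M3, so Comet is forced; the remaining 3 galleries need at least 2 more guard posts (each remaining guard post adds at most 2) — so at least 3 guard posts are needed, and 3 is optimal.

3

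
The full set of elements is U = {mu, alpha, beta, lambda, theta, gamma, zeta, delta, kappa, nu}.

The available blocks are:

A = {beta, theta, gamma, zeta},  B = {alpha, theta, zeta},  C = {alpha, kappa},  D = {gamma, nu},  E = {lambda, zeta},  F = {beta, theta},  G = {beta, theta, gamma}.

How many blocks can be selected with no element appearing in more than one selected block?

4

C, D, E, F are pairwise disjoint (C={alpha,kappa}; D={gamma,nu}; E={lambda,zeta}; F={beta,theta}).
Every remaining block overlaps one of these, and no 5 of the listed blocks are pairwise disjoint, so 4 is the maximum.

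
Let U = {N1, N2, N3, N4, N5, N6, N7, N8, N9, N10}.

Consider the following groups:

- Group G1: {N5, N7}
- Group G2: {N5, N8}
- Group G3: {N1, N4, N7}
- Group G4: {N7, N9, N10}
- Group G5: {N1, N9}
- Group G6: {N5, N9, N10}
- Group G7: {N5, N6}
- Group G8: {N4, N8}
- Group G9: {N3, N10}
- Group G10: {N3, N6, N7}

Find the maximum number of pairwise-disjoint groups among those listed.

G1, G5, G8, G9 are pairwise disjoint (G1={N5,N7}; G5={N1,N9}; G8={N4,N8}; G9={N3,N10}).
Every remaining group overlaps one of these, and no 5 of the listed groups are pairwise disjoint, so 4 is the maximum.

4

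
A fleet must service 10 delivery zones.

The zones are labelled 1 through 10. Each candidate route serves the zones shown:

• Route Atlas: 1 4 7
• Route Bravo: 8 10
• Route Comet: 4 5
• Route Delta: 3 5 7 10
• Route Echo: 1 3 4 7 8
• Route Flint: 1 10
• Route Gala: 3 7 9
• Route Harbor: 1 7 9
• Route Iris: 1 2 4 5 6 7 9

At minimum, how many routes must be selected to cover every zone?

Echo and Flint and Iris together: Echo ∪ Flint ∪ Iris = {1, 2, 3, 4, 5, 6, 7, 8, 9, 10} — every zone is covered.
Only Iris contains 2, so Iris is forced; the remaining 3 zones need at least 2 more routes (each remaining route adds at most 2) — so at least 3 routes are needed, and 3 is optimal.

3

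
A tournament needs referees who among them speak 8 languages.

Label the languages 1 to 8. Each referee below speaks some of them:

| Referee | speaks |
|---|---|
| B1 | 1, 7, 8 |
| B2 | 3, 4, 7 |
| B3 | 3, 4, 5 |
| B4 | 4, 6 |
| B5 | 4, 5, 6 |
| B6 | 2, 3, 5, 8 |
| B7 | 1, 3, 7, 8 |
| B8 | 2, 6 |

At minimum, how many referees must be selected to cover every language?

3

B1 and B4 and B6 together: B1 ∪ B4 ∪ B6 = {1, 2, 3, 4, 5, 6, 7, 8} — every language is covered.
No 2 of the 8 referees cover everything (all 28 combinations miss at least one language), so 3 is optimal.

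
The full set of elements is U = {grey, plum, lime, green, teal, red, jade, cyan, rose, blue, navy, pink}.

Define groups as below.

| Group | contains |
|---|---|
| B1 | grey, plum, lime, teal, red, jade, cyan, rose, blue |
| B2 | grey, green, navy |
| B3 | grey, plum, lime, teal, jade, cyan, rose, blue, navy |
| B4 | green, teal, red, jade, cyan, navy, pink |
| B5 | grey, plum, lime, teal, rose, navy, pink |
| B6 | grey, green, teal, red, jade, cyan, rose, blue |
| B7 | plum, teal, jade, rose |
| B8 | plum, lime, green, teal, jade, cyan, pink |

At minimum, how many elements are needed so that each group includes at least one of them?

H = {green, teal} meets every group (each contains at least one member of H), and |H| = 2.
The groups B2, B7 are pairwise disjoint, so any hitting set needs a separate element for each — at least 2. Hence 2 is optimal.

2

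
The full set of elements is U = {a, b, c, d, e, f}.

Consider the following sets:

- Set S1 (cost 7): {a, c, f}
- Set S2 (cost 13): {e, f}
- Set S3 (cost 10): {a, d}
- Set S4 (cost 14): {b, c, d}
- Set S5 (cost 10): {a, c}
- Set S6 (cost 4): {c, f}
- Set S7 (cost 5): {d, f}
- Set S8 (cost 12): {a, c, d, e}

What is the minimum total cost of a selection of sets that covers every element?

S4, S6, S8 together cover every element (S4 ∪ S6 ∪ S8 = {a, b, c, d, e, f}); total cost 14 + 4 + 12 = 30.
No covering selection has total cost below 30.

30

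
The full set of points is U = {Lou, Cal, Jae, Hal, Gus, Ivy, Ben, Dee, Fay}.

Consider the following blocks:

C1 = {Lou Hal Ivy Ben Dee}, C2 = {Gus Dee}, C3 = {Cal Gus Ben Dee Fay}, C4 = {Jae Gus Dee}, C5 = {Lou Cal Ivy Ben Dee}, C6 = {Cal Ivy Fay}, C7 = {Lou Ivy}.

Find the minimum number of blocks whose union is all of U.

3

C1 and C4 and C6 together: C1 ∪ C4 ∪ C6 = {Lou, Cal, Jae, Hal, Gus, Ivy, Ben, Dee, Fay} — every point is covered.
Only C4 contains Jae, so C4 is forced; the remaining 6 points need at least 2 more blocks (each remaining block adds at most 4) — so at least 3 blocks are needed, and 3 is optimal.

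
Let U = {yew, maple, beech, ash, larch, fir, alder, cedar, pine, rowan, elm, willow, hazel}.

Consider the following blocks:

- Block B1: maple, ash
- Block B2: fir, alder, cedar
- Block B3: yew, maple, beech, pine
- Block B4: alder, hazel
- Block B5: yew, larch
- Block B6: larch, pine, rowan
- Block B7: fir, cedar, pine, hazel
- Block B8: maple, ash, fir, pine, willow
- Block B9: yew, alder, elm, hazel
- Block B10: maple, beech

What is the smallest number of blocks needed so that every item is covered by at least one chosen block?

Take {B2, B6, B8, B9, B10}. Their union is {yew, maple, beech, ash, larch, fir, alder, cedar, pine, rowan, elm, willow, hazel}, which is all 13 items.
No 4 of the 10 blocks cover everything (all 210 combinations miss at least one item), so 5 is optimal.

5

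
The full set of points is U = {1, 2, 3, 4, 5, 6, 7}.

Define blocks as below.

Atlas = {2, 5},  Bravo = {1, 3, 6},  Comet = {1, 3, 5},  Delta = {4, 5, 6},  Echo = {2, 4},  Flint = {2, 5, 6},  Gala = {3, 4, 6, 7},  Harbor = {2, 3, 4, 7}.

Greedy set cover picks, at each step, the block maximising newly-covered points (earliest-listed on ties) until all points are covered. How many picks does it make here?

Greedy: pick Gala (covers 4 new) → pick Atlas (covers 2 new) → pick Bravo (covers 1 new). Total picks: 3.

3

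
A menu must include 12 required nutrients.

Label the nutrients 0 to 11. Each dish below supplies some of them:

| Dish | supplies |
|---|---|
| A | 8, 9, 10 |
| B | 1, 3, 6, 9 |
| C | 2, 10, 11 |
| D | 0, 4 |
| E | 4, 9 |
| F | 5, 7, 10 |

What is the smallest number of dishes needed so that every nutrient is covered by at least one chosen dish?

5

Take {A, B, C, D, F}. Their union is {0, 1, 2, 3, 4, 5, 6, 7, 8, 9, 10, 11}, which is all 12 nutrients.
No 4 of the 6 dishes cover everything (all 15 combinations miss at least one nutrient), so 5 is optimal.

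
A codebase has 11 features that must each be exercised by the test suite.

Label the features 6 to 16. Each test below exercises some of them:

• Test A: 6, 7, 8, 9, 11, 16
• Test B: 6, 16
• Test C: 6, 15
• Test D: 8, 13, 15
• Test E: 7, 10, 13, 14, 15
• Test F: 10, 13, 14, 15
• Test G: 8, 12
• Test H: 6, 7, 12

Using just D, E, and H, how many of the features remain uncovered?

Union of D, E, H = {6, 7, 8, 10, 12, 13, 14, 15}.
Not covered: 9, 11, 16 — 3 features.

3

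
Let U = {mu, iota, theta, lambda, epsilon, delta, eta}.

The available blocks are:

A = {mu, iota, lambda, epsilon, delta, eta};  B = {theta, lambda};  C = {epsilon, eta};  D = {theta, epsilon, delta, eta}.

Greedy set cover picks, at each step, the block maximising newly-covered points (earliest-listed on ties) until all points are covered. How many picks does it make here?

Greedy: pick A (covers 6 new) → pick B (covers 1 new). Total picks: 2.

2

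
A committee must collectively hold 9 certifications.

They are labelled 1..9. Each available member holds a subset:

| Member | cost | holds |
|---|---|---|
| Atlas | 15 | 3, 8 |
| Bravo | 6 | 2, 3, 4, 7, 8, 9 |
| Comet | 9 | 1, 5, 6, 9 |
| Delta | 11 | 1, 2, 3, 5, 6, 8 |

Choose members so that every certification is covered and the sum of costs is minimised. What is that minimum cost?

15

Bravo, Comet together cover every certification (Bravo ∪ Comet = {1, 2, 3, 4, 5, 6, 7, 8, 9}); total cost 6 + 9 = 15.
No covering selection has total cost below 15.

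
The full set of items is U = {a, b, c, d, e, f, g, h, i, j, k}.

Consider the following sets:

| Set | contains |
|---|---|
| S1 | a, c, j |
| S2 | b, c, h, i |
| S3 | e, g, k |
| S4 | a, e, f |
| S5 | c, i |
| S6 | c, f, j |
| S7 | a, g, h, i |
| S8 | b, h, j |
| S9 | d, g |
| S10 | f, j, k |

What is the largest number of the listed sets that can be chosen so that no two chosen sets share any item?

4

S4, S5, S8, S9 are pairwise disjoint (S4={a,e,f}; S5={c,i}; S8={b,h,j}; S9={d,g}).
Every remaining set overlaps one of these, and no 5 of the listed sets are pairwise disjoint, so 4 is the maximum.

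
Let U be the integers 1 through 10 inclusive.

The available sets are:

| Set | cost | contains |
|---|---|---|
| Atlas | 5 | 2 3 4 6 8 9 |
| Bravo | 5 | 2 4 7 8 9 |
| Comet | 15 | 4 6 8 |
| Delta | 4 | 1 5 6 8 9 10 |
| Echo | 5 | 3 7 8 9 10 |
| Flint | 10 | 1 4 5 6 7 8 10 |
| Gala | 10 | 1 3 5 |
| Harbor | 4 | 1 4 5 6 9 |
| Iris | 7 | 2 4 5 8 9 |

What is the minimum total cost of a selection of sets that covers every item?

Bravo, Delta, Echo together cover every item (Bravo ∪ Delta ∪ Echo = {1, 2, 3, 4, 5, 6, 7, 8, 9, 10}); total cost 5 + 4 + 5 = 14.
No covering selection has total cost below 14.

14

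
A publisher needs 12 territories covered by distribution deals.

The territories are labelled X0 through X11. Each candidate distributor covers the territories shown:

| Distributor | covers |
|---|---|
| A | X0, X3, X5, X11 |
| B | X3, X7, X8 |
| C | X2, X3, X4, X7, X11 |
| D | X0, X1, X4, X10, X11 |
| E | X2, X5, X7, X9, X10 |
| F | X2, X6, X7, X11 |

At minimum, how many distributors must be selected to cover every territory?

4

Take {B, D, E, F}. Their union is {X0, X1, X2, X3, X4, X5, X6, X7, X8, X9, X10, X11}, which is all 12 territories.
No 3 of the 6 distributors cover everything (all 20 combinations miss at least one territory), so 4 is optimal.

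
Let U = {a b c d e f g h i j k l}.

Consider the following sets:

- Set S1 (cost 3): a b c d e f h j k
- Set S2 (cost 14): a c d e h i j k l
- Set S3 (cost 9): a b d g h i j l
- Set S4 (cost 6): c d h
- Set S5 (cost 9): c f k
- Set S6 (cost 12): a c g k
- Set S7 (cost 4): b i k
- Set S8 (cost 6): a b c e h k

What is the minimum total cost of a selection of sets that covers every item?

S1, S3 together cover every item (S1 ∪ S3 = {a, b, c, d, e, f, g, h, i, j, k, l}); total cost 3 + 9 = 12.
No covering selection has total cost below 12.

12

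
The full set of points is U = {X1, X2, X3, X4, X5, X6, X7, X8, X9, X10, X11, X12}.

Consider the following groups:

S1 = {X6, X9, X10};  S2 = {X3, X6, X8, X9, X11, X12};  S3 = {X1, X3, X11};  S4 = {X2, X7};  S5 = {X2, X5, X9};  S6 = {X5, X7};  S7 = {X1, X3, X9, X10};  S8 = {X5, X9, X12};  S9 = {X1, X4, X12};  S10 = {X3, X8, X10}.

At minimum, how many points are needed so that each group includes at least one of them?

H = {X3, X7, X9, X12} meets every group (each contains at least one member of H), and |H| = 4.
No choice of 3 points meets every group, so 4 is the minimum.

4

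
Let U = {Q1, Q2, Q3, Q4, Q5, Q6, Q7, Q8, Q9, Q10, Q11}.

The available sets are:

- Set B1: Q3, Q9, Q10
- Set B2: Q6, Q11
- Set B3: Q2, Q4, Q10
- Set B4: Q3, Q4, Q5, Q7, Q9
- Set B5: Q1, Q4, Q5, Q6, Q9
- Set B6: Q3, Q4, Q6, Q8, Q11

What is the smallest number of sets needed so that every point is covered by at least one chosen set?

4

B3 and B4 and B5 and B6 together: B3 ∪ B4 ∪ B5 ∪ B6 = {Q1, Q2, Q3, Q4, Q5, Q6, Q7, Q8, Q9, Q10, Q11} — every point is covered.
No 3 of the 6 sets cover everything (all 20 combinations miss at least one point), so 4 is optimal.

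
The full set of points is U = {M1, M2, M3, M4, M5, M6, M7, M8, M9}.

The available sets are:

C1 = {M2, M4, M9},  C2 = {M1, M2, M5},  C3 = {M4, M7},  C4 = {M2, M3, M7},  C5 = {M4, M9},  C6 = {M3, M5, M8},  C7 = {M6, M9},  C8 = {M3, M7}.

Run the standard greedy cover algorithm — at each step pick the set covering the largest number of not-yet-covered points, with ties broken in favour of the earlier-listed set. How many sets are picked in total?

Greedy: pick C1 (covers 3 new) → pick C6 (covers 3 new) → pick C2 (covers 1 new) → pick C3 (covers 1 new) → pick C7 (covers 1 new). Total picks: 5.
(The true minimum cover uses only 4 sets, so greedy is not optimal here.)

5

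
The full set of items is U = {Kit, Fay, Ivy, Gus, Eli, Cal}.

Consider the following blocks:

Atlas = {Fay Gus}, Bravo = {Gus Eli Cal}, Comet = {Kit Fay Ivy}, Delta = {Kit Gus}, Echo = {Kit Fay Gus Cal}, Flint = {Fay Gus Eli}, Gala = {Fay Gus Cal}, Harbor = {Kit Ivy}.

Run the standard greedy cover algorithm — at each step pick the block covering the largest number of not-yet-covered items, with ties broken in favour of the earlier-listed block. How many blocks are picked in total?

3

Greedy: pick Echo (covers 4 new) → pick Bravo (covers 1 new) → pick Comet (covers 1 new). Total picks: 3.
(The true minimum cover uses only 2 blocks, so greedy is not optimal here.)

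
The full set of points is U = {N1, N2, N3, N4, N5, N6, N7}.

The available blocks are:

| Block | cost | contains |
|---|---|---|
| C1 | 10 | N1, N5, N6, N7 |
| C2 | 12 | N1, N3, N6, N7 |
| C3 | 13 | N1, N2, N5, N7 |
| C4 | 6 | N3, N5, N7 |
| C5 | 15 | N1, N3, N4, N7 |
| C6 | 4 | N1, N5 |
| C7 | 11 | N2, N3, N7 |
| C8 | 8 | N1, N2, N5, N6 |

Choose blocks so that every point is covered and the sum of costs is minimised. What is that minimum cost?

23

C5, C8 together cover every point (C5 ∪ C8 = {N1, N2, N3, N4, N5, N6, N7}); total cost 15 + 8 = 23.
The greedy pick C4, C8, C5 costs 29; no covering selection beats 23.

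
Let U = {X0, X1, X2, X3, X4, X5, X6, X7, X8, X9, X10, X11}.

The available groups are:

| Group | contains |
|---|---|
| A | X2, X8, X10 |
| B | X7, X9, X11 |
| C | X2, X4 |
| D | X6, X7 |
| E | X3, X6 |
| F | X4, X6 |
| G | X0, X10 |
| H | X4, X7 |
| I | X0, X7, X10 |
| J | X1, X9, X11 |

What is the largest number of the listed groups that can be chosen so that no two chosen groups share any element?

E, G, H, J are pairwise disjoint (E={X3,X6}; G={X0,X10}; H={X4,X7}; J={X1,X9,X11}).
Every remaining group overlaps one of these, and no 5 of the listed groups are pairwise disjoint, so 4 is the maximum.

4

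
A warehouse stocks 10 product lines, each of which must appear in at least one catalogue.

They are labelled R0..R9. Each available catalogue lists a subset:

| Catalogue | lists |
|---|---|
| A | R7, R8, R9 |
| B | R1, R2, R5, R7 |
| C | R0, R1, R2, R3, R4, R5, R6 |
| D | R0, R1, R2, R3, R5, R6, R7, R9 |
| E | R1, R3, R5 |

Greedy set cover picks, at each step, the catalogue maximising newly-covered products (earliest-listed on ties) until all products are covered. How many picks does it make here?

3

Greedy: pick D (covers 8 new) → pick A (covers 1 new) → pick C (covers 1 new). Total picks: 3.
(The true minimum cover uses only 2 catalogues, so greedy is not optimal here.)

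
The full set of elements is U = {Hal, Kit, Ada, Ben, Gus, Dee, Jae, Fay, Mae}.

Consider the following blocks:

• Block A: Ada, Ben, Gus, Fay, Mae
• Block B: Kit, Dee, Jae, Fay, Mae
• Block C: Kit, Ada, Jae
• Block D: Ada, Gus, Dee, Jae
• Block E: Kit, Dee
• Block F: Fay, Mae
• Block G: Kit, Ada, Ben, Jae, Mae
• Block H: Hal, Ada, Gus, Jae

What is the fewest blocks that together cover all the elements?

3

A and B and H together: A ∪ B ∪ H = {Hal, Kit, Ada, Ben, Gus, Dee, Jae, Fay, Mae} — every element is covered.
Only H contains Hal, so H is forced; the remaining 5 elements need at least 2 more blocks (each remaining block adds at most 4) — so at least 3 blocks are needed, and 3 is optimal.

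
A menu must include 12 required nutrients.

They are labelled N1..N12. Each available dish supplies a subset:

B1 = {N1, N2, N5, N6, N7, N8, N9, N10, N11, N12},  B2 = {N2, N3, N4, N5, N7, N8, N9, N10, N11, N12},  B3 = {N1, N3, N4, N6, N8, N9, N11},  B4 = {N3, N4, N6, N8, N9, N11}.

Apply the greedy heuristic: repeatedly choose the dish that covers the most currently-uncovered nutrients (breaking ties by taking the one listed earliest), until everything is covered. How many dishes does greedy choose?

2

Greedy: pick B1 (covers 10 new) → pick B2 (covers 2 new). Total picks: 2.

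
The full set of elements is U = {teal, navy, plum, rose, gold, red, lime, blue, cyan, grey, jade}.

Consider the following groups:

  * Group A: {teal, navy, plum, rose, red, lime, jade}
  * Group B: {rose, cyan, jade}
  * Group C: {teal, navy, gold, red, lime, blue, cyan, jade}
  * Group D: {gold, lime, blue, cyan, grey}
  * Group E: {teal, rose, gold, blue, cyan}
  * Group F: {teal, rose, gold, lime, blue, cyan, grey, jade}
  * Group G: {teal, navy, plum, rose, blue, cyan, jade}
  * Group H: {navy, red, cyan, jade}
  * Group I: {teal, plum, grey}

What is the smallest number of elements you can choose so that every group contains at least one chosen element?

The 2 elements {plum, cyan} hit every group.
The groups H, I are pairwise disjoint, so any hitting set needs a separate element for each — at least 2. Hence 2 is optimal.

2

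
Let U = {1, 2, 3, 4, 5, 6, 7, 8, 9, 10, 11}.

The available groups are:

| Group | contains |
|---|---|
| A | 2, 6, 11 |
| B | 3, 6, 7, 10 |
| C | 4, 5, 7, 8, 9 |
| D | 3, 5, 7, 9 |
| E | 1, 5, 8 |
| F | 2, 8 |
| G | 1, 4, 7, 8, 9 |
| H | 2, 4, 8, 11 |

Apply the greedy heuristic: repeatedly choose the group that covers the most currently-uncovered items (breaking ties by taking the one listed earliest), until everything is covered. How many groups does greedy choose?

4

Greedy: pick C (covers 5 new) → pick A (covers 3 new) → pick B (covers 2 new) → pick E (covers 1 new). Total picks: 4.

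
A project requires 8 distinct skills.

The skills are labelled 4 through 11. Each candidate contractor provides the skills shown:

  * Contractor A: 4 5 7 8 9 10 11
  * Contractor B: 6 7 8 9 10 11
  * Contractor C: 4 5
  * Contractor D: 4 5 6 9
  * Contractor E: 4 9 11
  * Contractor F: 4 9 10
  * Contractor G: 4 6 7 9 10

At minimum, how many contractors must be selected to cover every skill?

2

B and D together: B ∪ D = {4, 5, 6, 7, 8, 9, 10, 11} — every skill is covered.
No single contractor has all 8 skills (the largest, A, has 7), so 2 is optimal.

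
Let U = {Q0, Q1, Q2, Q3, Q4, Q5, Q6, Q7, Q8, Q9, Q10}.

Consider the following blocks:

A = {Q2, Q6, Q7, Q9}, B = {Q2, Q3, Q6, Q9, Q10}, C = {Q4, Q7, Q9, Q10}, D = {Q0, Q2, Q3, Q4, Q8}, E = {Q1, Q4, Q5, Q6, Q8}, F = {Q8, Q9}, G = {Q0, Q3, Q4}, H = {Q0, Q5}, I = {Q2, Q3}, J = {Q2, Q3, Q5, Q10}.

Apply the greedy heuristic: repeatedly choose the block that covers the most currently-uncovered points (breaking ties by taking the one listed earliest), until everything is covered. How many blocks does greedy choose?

Greedy: pick B (covers 5 new) → pick E (covers 4 new) → pick A (covers 1 new) → pick D (covers 1 new). Total picks: 4.
(The true minimum cover uses only 3 blocks, so greedy is not optimal here.)

4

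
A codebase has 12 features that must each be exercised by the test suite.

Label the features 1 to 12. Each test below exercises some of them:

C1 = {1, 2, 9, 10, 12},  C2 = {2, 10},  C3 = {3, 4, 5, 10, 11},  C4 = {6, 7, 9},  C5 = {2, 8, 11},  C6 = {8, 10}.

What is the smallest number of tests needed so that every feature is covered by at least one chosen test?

Take {C1, C3, C4, C5}. Their union is {1, 2, 3, 4, 5, 6, 7, 8, 9, 10, 11, 12}, which is all 12 features.
No 3 of the 6 tests cover everything (all 20 combinations miss at least one feature), so 4 is optimal.

4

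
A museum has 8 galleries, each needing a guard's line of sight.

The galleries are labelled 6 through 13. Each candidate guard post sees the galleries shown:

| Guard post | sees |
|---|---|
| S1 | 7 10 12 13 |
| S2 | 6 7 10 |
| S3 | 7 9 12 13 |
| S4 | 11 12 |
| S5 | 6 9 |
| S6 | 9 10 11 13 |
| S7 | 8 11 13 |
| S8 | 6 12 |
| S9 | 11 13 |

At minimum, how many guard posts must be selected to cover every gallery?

3

S1 and S5 and S7 together: S1 ∪ S5 ∪ S7 = {6, 7, 8, 9, 10, 11, 12, 13} — every gallery is covered.
Only S7 contains 8, so S7 is forced; the remaining 5 galleries need at least 2 more guard posts (each remaining guard post adds at most 3) — so at least 3 guard posts are needed, and 3 is optimal.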